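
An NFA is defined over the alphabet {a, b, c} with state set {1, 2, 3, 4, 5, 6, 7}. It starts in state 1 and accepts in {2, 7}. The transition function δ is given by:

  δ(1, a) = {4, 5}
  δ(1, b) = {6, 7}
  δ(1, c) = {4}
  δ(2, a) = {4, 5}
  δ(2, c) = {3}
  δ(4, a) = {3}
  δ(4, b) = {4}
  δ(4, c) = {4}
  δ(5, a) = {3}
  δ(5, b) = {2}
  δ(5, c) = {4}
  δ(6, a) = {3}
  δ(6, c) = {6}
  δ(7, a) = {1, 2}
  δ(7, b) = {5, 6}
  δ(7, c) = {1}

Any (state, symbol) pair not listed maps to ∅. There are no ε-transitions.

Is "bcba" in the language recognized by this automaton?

Yes

Start in {1}.
Read 'b': {1} → {6, 7}.
Read 'c': {6, 7} → {1, 6}.
Read 'b': {1, 6} → {6, 7}.
Read 'a': {6, 7} → {1, 2, 3}.
The final set {1, 2, 3} contains the accepting state 2.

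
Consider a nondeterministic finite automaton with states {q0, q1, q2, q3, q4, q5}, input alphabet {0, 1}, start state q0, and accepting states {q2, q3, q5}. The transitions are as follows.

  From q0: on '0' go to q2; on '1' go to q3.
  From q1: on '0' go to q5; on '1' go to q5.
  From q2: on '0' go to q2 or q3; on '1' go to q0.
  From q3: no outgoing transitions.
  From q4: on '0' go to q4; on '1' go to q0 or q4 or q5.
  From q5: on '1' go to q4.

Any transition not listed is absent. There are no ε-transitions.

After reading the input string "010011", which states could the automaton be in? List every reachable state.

Start in {q0}.
Read '0': q0→{q2}; now {q2}.
Read '1': q2→{q0}; now {q0}.
Read '0': q0→{q2}; now {q2}.
Read '0': q2→{q2, q3}; now {q2, q3}.
Read '1': q2→{q0}, q3→∅; now {q0}.
Read '1': q0→{q3}; now {q3}.

{q3}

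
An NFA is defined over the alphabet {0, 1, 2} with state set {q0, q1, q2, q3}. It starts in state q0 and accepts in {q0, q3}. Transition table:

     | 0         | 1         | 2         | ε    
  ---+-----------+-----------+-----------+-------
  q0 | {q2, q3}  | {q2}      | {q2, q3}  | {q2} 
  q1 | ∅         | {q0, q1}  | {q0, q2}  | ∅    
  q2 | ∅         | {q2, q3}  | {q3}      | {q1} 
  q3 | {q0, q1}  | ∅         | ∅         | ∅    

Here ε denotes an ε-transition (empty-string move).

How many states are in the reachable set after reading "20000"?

Start: ε-closure({q0}) = {q0, q1, q2}.
Read '2': q0→{q2, q3}, q1→{q0, q2}, q2→{q3}; union {q0, q2, q3}; ε-closure = {q0, q1, q2, q3}.
Read '0': q0→{q2, q3}, q1→∅, q2→∅, q3→{q0, q1}; now {q0, q1, q2, q3}.
Read '0': q0→{q2, q3}, q1→∅, q2→∅, q3→{q0, q1}; now {q0, q1, q2, q3}.
Read '0': q0→{q2, q3}, q1→∅, q2→∅, q3→{q0, q1}; now {q0, q1, q2, q3}.
Read '0': q0→{q2, q3}, q1→∅, q2→∅, q3→{q0, q1}; now {q0, q1, q2, q3}.
That set has 4 states.

4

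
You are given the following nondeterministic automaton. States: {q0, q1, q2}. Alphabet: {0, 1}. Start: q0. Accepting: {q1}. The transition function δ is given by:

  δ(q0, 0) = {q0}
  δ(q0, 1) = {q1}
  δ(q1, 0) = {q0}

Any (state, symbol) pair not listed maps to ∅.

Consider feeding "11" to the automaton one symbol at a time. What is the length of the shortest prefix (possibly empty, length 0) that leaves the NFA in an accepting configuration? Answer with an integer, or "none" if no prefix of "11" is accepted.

Start in {q0}.
Read '1': q0→{q1}; now {q1}.
None of the earlier sets intersect F, but {q1} does.

1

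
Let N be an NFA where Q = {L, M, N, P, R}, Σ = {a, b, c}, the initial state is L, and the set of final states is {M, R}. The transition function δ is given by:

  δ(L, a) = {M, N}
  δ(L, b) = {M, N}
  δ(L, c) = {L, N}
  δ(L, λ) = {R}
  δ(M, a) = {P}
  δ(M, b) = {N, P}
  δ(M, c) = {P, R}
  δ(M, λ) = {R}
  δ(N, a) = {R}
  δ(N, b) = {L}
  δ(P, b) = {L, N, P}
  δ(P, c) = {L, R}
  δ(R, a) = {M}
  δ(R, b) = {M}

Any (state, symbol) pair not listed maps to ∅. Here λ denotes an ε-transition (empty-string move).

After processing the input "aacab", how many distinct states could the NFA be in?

5

Start: ε-closure({L}) = {L, R}.
Read 'a': {L, R} → {M, N, R}.
Read 'a': {M, N, R} → {M, P, R}.
Read 'c': {M, P, R} → {L, P, R}.
Read 'a': {L, P, R} → {M, N, R}.
Read 'b': {M, N, R} → {L, M, N, P, R}.
That set has 5 states.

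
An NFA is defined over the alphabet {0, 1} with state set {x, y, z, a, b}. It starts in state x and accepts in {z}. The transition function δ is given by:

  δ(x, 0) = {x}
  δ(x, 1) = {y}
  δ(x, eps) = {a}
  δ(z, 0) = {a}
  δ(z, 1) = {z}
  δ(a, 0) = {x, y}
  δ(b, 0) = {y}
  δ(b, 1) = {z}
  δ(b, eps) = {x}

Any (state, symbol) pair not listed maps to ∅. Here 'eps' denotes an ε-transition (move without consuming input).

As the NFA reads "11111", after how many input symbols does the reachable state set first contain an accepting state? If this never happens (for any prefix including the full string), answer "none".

none

Start: ε-closure({x}) = {x, a}.
Read '1': x→{y}, a→∅; now {y}.
Read '1': y→∅; now ∅.
The set is empty and remains empty for the remaining 3 symbols.
No reachable set along the way intersects F.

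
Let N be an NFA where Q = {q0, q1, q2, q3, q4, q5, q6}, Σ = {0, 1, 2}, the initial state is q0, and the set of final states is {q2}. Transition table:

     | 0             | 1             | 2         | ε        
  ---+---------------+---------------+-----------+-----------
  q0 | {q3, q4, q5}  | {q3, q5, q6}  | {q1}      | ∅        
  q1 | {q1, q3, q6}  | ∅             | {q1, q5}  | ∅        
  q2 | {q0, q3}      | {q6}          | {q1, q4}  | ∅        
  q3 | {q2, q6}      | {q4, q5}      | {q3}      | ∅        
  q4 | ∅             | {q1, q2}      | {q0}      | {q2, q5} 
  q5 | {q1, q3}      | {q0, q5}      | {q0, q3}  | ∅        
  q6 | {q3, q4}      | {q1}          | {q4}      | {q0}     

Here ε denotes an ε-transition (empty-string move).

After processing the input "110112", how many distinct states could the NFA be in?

6

Start in {q0}.
Read '1': {q0} → {q0, q3, q5, q6}.
Read '1': {q0, q3, q5, q6} → {q0, q1, q2, q3, q4, q5, q6}.
Read '0': {q0, q1, q2, q3, q4, q5, q6} → {q0, q1, q2, q3, q4, q5, q6}.
Read '1': {q0, q1, q2, q3, q4, q5, q6} → {q0, q1, q2, q3, q4, q5, q6}.
Read '1': {q0, q1, q2, q3, q4, q5, q6} → {q0, q1, q2, q3, q4, q5, q6}.
Read '2': {q0, q1, q2, q3, q4, q5, q6} → {q0, q1, q2, q3, q4, q5}.
That set has 6 states.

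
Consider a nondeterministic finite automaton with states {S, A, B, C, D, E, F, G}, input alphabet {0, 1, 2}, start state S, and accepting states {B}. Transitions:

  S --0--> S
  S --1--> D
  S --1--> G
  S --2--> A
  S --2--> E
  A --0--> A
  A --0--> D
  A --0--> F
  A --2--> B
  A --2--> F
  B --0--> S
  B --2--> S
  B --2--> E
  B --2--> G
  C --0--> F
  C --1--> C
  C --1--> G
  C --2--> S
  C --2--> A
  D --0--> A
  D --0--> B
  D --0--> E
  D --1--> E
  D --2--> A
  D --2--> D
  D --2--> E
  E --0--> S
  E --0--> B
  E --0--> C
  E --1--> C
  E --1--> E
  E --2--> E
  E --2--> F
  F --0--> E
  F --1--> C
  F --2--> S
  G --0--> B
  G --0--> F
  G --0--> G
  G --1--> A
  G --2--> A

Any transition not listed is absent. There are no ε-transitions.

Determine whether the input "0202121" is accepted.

Start in {S}.
Read '0': S→{S}; now {S}.
Read '2': S→{A, E}; now {A, E}.
Read '0': A→{A, D, F}, E→{S, B, C}; now {S, A, B, C, D, F}.
Read '2': S→{A, E}, A→{B, F}, B→{S, E, G}, C→{S, A}, D→{A, D, E}, F→{S}; now {S, A, B, D, E, F, G}.
Read '1': S→{D, G}, A→∅, B→∅, D→{E}, E→{C, E}, F→{C}, G→{A}; now {A, C, D, E, G}.
Read '2': A→{B, F}, C→{S, A}, D→{A, D, E}, E→{E, F}, G→{A}; now {S, A, B, D, E, F}.
Read '1': S→{D, G}, A→∅, B→∅, D→{E}, E→{C, E}, F→{C}; now {C, D, E, G}.
The final set {C, D, E, G} contains no accepting state.

No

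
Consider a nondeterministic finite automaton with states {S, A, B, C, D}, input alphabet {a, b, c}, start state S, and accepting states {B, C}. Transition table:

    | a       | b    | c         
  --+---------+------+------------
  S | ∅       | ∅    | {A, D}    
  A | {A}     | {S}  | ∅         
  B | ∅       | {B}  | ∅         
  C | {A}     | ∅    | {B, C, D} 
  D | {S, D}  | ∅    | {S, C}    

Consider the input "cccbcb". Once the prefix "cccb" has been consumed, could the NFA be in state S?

Start in {S}.
Read 'c': S→{A, D}; now {A, D}.
Read 'c': A→∅, D→{S, C}; now {S, C}.
Read 'c': S→{A, D}, C→{B, C, D}; now {A, B, C, D}.
Read 'b': A→{S}, B→{B}, C→∅, D→∅; now {S, B}.
State S is in {S, B}.

Yes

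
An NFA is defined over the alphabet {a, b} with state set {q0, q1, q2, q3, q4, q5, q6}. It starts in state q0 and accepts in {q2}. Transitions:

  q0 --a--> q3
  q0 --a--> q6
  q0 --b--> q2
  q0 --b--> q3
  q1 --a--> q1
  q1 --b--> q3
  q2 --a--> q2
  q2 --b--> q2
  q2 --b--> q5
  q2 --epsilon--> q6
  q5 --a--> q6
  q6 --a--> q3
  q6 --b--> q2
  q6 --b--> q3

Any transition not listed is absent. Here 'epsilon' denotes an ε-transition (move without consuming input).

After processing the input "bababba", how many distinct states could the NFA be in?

Start in {q0}.
Read 'b': {q0} → {q2, q3, q6}.
Read 'a': {q2, q3, q6} → {q2, q3, q6}.
Read 'b': {q2, q3, q6} → {q2, q3, q5, q6}.
Read 'a': {q2, q3, q5, q6} → {q2, q3, q6}.
Read 'b': {q2, q3, q6} → {q2, q3, q5, q6}.
Read 'b': {q2, q3, q5, q6} → {q2, q3, q5, q6}.
Read 'a': {q2, q3, q5, q6} → {q2, q3, q6}.
That set has 3 states.

3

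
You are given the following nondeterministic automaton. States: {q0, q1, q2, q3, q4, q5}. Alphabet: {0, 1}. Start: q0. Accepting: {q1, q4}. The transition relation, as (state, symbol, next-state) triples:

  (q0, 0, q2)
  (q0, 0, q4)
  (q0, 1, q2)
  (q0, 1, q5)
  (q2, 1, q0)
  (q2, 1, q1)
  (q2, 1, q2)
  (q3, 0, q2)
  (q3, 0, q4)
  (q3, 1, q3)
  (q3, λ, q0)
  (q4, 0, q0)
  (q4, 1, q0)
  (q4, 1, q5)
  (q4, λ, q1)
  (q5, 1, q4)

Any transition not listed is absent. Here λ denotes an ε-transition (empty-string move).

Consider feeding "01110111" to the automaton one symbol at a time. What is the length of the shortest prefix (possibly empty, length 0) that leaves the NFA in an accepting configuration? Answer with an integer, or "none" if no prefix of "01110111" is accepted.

1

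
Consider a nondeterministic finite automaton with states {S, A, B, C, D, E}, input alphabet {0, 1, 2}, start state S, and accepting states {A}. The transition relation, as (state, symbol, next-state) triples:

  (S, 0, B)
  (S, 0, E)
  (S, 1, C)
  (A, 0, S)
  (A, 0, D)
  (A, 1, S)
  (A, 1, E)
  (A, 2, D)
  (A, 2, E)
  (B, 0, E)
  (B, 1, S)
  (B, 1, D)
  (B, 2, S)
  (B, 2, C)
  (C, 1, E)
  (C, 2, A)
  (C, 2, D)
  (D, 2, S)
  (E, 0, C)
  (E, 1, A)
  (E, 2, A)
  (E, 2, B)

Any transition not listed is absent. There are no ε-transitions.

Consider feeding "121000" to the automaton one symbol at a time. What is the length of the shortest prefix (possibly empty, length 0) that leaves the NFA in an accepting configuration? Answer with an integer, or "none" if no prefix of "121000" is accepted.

2

Start in {S}.
Read '1': S→{C}; now {C}.
Read '2': C→{A, D}; now {A, D}.
None of the earlier sets intersect F, but {A, D} does.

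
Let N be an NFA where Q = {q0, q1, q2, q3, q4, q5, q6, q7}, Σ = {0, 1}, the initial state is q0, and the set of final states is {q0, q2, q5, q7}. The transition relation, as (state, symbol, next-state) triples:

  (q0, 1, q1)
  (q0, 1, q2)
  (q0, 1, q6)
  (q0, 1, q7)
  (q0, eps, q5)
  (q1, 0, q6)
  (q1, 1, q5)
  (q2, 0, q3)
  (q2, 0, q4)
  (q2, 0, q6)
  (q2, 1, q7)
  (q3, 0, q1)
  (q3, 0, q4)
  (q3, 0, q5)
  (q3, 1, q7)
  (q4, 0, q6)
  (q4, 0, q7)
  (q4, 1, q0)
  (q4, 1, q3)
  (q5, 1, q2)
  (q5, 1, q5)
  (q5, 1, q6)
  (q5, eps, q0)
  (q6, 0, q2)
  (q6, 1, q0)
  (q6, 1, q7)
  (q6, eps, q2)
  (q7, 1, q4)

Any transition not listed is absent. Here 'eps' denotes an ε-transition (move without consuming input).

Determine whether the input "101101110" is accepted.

Start: ε-closure({q0}) = {q0, q5}.
Read '1': q0→{q1, q2, q6, q7}, q5→{q2, q5, q6}; union {q1, q2, q5, q6, q7}; ε-closure = {q0, q1, q2, q5, q6, q7}.
Read '0': q0→∅, q1→{q6}, q2→{q3, q4, q6}, q5→∅, q6→{q2}, q7→∅; now {q2, q3, q4, q6}.
Read '1': q2→{q7}, q3→{q7}, q4→{q0, q3}, q6→{q0, q7}; union {q0, q3, q7}; ε-closure = {q0, q3, q5, q7}.
Read '1': q0→{q1, q2, q6, q7}, q3→{q7}, q5→{q2, q5, q6}, q7→{q4}; union {q1, q2, q4, q5, q6, q7}; ε-closure = {q0, q1, q2, q4, q5, q6, q7}.
Read '0': q0→∅, q1→{q6}, q2→{q3, q4, q6}, q4→{q6, q7}, q5→∅, q6→{q2}, q7→∅; now {q2, q3, q4, q6, q7}.
Read '1': q2→{q7}, q3→{q7}, q4→{q0, q3}, q6→{q0, q7}, q7→{q4}; union {q0, q3, q4, q7}; ε-closure = {q0, q3, q4, q5, q7}.
Read '1': q0→{q1, q2, q6, q7}, q3→{q7}, q4→{q0, q3}, q5→{q2, q5, q6}, q7→{q4}; now {q0, q1, q2, q3, q4, q5, q6, q7}.
Read '1': q0→{q1, q2, q6, q7}, q1→{q5}, q2→{q7}, q3→{q7}, q4→{q0, q3}, q5→{q2, q5, q6}, q6→{q0, q7}, q7→{q4}; now {q0, q1, q2, q3, q4, q5, q6, q7}.
Read '0': q0→∅, q1→{q6}, q2→{q3, q4, q6}, q3→{q1, q4, q5}, q4→{q6, q7}, q5→∅, q6→{q2}, q7→∅; union {q1, q2, q3, q4, q5, q6, q7}; ε-closure = {q0, q1, q2, q3, q4, q5, q6, q7}.
The final set {q0, q1, q2, q3, q4, q5, q6, q7} contains the accepting states q0, q2, q5, q7.

Yes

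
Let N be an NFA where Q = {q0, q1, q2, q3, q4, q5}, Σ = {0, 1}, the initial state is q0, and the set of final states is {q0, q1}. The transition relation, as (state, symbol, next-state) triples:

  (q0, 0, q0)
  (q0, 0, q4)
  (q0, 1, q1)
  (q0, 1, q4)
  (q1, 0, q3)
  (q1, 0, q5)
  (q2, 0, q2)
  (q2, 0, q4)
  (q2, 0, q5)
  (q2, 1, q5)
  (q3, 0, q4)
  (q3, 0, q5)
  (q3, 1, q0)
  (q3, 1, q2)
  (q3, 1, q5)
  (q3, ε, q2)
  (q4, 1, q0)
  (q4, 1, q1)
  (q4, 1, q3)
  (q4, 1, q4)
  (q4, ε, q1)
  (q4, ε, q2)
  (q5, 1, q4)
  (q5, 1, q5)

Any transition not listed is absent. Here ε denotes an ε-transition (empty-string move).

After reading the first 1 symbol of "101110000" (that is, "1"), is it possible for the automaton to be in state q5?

No

Start in {q0}.
Read '1': {q0} → {q1, q2, q4}.
State q5 is not in {q1, q2, q4}.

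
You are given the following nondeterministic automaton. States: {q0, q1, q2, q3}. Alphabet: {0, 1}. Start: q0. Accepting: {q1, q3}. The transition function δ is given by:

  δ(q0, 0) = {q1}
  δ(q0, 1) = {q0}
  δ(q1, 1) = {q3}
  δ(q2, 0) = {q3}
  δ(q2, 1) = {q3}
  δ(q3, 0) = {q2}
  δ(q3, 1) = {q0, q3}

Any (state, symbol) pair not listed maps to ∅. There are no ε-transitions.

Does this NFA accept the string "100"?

No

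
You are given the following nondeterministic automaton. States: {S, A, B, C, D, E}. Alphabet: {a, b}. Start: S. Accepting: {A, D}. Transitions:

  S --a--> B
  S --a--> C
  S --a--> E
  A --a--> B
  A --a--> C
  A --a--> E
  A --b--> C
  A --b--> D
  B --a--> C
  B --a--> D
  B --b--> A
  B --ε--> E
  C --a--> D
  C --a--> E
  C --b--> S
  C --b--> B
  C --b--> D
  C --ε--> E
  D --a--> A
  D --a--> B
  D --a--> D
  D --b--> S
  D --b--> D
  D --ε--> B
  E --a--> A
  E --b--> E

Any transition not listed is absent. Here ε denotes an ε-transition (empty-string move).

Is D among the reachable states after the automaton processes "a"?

Start in {S}.
Read 'a': {S} → {B, C, E}.
State D is not in {B, C, E}.

No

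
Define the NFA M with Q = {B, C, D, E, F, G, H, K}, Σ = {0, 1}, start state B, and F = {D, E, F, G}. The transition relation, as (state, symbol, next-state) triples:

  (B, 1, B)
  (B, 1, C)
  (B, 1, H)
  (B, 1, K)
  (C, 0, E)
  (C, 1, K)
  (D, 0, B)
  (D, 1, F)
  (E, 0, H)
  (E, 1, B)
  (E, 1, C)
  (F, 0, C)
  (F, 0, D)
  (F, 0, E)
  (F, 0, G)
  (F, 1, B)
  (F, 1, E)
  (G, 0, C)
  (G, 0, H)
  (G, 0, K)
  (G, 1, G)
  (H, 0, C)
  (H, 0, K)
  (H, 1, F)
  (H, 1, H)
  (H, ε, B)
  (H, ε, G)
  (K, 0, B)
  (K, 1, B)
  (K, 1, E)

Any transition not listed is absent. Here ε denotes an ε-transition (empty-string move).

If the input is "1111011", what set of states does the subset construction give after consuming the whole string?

{B, C, E, F, G, H, K}

Start in {B}.
Read '1': B→{B, C, H, K}; union {B, C, H, K}; ε-closure = {B, C, G, H, K}.
Read '1': B→{B, C, H, K}, C→{K}, G→{G}, H→{F, H}, K→{B, E}; now {B, C, E, F, G, H, K}.
Read '1': B→{B, C, H, K}, C→{K}, E→{B, C}, F→{B, E}, G→{G}, H→{F, H}, K→{B, E}; now {B, C, E, F, G, H, K}.
Read '1': B→{B, C, H, K}, C→{K}, E→{B, C}, F→{B, E}, G→{G}, H→{F, H}, K→{B, E}; now {B, C, E, F, G, H, K}.
Read '0': B→∅, C→{E}, E→{H}, F→{C, D, E, G}, G→{C, H, K}, H→{C, K}, K→{B}; now {B, C, D, E, G, H, K}.
Read '1': B→{B, C, H, K}, C→{K}, D→{F}, E→{B, C}, G→{G}, H→{F, H}, K→{B, E}; now {B, C, E, F, G, H, K}.
Read '1': B→{B, C, H, K}, C→{K}, E→{B, C}, F→{B, E}, G→{G}, H→{F, H}, K→{B, E}; now {B, C, E, F, G, H, K}.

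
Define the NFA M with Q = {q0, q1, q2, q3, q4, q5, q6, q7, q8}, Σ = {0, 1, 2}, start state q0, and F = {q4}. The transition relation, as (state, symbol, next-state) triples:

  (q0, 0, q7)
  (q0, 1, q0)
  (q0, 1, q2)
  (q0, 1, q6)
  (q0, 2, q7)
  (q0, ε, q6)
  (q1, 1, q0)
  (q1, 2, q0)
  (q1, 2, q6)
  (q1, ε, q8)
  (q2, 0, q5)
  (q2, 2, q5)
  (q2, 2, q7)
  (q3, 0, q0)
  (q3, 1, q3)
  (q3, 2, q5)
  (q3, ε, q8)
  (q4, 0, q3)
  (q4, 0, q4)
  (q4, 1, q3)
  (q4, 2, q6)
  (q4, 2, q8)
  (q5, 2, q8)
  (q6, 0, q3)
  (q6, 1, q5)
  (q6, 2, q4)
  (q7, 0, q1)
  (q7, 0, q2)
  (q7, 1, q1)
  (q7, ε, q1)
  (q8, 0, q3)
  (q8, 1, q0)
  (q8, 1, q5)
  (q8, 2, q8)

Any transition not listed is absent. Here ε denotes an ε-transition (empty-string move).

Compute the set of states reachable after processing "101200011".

{q0, q2, q3, q5, q6, q8}

Start: ε-closure({q0}) = {q0, q6}.
Read '1': q0→{q0, q2, q6}, q6→{q5}; now {q0, q2, q5, q6}.
Read '0': q0→{q7}, q2→{q5}, q5→∅, q6→{q3}; union {q3, q5, q7}; ε-closure = {q1, q3, q5, q7, q8}.
Read '1': q1→{q0}, q3→{q3}, q5→∅, q7→{q1}, q8→{q0, q5}; union {q0, q1, q3, q5}; ε-closure = {q0, q1, q3, q5, q6, q8}.
Read '2': q0→{q7}, q1→{q0, q6}, q3→{q5}, q5→{q8}, q6→{q4}, q8→{q8}; union {q0, q4, q5, q6, q7, q8}; ε-closure = {q0, q1, q4, q5, q6, q7, q8}.
Read '0': q0→{q7}, q1→∅, q4→{q3, q4}, q5→∅, q6→{q3}, q7→{q1, q2}, q8→{q3}; union {q1, q2, q3, q4, q7}; ε-closure = {q1, q2, q3, q4, q7, q8}.
Read '0': q1→∅, q2→{q5}, q3→{q0}, q4→{q3, q4}, q7→{q1, q2}, q8→{q3}; union {q0, q1, q2, q3, q4, q5}; ε-closure = {q0, q1, q2, q3, q4, q5, q6, q8}.
Read '0': q0→{q7}, q1→∅, q2→{q5}, q3→{q0}, q4→{q3, q4}, q5→∅, q6→{q3}, q8→{q3}; union {q0, q3, q4, q5, q7}; ε-closure = {q0, q1, q3, q4, q5, q6, q7, q8}.
Read '1': q0→{q0, q2, q6}, q1→{q0}, q3→{q3}, q4→{q3}, q5→∅, q6→{q5}, q7→{q1}, q8→{q0, q5}; union {q0, q1, q2, q3, q5, q6}; ε-closure = {q0, q1, q2, q3, q5, q6, q8}.
Read '1': q0→{q0, q2, q6}, q1→{q0}, q2→∅, q3→{q3}, q5→∅, q6→{q5}, q8→{q0, q5}; union {q0, q2, q3, q5, q6}; ε-closure = {q0, q2, q3, q5, q6, q8}.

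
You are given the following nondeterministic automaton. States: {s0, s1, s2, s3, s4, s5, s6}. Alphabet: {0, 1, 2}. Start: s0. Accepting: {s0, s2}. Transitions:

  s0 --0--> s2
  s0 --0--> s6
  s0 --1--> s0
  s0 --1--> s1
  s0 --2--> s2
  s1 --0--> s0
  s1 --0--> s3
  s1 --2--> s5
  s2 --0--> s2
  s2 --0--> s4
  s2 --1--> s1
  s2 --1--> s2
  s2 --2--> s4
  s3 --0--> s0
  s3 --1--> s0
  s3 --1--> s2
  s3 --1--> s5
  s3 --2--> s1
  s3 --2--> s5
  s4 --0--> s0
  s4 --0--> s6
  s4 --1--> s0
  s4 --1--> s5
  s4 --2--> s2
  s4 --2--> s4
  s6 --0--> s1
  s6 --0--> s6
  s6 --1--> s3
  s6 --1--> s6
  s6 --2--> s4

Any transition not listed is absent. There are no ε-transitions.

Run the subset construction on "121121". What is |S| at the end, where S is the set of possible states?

2

Start in {s0}.
Read '1': s0→{s0, s1}; now {s0, s1}.
Read '2': s0→{s2}, s1→{s5}; now {s2, s5}.
Read '1': s2→{s1, s2}, s5→∅; now {s1, s2}.
Read '1': s1→∅, s2→{s1, s2}; now {s1, s2}.
Read '2': s1→{s5}, s2→{s4}; now {s4, s5}.
Read '1': s4→{s0, s5}, s5→∅; now {s0, s5}.
That set has 2 states.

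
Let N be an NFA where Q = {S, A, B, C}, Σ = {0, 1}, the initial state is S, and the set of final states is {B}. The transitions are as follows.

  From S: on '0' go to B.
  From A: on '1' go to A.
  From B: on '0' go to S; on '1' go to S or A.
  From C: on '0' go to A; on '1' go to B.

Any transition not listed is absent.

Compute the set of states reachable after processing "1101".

∅

Start in {S}.
Read '1': {S} → ∅.
The set is empty and remains empty for the remaining 3 symbols.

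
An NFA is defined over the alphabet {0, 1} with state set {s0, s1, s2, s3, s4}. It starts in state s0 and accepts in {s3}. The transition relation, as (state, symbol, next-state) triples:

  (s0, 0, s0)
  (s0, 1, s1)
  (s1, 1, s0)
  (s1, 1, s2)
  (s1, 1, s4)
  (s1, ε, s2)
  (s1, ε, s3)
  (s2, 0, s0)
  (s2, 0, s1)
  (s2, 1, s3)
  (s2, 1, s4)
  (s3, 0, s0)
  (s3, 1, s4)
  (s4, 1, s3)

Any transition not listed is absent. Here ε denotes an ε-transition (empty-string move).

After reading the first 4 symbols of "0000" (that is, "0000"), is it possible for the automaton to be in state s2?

No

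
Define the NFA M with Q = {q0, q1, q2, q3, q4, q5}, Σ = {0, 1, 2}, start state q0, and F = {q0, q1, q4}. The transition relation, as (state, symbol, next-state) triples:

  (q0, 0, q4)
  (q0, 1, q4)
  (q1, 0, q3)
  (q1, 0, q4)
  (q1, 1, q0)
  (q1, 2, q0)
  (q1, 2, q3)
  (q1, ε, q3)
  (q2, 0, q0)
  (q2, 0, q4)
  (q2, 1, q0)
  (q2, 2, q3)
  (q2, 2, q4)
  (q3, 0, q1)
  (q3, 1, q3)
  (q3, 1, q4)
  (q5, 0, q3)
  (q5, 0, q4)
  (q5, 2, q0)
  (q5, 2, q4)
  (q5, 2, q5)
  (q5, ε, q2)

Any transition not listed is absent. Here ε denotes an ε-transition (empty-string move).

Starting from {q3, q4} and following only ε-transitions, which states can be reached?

{q3, q4}

Begin with {q3, q4}.
No ε-moves leave this set, so the closure equals the set itself.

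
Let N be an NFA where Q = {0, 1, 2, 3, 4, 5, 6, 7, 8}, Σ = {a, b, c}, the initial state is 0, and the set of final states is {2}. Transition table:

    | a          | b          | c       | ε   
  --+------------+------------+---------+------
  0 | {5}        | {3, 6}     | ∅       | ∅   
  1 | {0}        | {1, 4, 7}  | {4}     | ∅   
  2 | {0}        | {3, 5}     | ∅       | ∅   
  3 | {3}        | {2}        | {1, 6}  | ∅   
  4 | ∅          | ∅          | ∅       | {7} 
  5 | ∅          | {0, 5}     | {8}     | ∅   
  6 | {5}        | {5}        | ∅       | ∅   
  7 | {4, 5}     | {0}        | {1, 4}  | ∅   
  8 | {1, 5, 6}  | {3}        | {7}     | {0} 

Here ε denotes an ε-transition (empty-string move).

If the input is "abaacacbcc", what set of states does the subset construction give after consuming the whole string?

∅

Start in {0}.
Read 'a': {0} → {5}.
Read 'b': {5} → {0, 5}.
Read 'a': {0, 5} → {5}.
Read 'a': {5} → ∅.
The set is empty and remains empty for the remaining 6 symbols.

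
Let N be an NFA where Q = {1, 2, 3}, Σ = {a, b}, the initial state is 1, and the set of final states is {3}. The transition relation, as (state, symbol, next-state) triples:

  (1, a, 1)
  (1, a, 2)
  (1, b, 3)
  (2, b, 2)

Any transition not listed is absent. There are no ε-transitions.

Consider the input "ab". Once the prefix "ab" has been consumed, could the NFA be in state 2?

Yes

Start in {1}.
Read 'a': 1→{1, 2}; now {1, 2}.
Read 'b': 1→{3}, 2→{2}; now {2, 3}.
State 2 is in {2, 3}.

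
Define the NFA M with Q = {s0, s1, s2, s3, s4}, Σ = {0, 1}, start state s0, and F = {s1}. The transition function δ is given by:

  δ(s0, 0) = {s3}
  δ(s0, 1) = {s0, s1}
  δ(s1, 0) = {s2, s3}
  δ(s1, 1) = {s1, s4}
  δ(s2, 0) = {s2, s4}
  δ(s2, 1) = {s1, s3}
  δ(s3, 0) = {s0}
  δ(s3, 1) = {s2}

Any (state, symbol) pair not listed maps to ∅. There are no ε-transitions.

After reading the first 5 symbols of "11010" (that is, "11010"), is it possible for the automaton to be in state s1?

No

Start in {s0}.
Read '1': {s0} → {s0, s1}.
Read '1': {s0, s1} → {s0, s1, s4}.
Read '0': {s0, s1, s4} → {s2, s3}.
Read '1': {s2, s3} → {s1, s2, s3}.
Read '0': {s1, s2, s3} → {s0, s2, s3, s4}.
State s1 is not in {s0, s2, s3, s4}.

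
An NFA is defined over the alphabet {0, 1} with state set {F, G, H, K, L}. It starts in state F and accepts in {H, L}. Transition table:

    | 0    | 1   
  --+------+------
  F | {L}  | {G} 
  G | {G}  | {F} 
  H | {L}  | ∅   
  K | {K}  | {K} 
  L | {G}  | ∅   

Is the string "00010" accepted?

Yes

Start in {F}.
Read '0': {F} → {L}.
Read '0': {L} → {G}.
Read '0': {G} → {G}.
Read '1': {G} → {F}.
Read '0': {F} → {L}.
The final set {L} contains the accepting state L.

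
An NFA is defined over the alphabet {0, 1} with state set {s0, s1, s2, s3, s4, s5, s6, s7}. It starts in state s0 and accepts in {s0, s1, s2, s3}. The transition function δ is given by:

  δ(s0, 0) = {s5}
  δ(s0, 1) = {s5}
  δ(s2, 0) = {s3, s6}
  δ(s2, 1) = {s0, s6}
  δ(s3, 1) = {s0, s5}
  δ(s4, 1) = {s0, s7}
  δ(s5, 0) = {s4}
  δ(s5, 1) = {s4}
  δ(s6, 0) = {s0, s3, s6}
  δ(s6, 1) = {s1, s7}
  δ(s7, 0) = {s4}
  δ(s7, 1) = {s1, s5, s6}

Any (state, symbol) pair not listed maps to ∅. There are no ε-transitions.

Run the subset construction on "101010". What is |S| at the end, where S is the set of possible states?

2

Start in {s0}.
Read '1': s0→{s5}; now {s5}.
Read '0': s5→{s4}; now {s4}.
Read '1': s4→{s0, s7}; now {s0, s7}.
Read '0': s0→{s5}, s7→{s4}; now {s4, s5}.
Read '1': s4→{s0, s7}, s5→{s4}; now {s0, s4, s7}.
Read '0': s0→{s5}, s4→∅, s7→{s4}; now {s4, s5}.
That set has 2 states.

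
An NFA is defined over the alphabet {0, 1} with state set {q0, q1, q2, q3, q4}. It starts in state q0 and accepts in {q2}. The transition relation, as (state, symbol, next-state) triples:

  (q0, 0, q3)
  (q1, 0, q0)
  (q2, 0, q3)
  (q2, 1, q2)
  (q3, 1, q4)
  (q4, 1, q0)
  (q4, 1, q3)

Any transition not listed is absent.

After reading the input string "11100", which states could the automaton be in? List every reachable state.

∅

Start in {q0}.
Read '1': q0→∅; now ∅.
The set is empty and remains empty for the remaining 4 symbols.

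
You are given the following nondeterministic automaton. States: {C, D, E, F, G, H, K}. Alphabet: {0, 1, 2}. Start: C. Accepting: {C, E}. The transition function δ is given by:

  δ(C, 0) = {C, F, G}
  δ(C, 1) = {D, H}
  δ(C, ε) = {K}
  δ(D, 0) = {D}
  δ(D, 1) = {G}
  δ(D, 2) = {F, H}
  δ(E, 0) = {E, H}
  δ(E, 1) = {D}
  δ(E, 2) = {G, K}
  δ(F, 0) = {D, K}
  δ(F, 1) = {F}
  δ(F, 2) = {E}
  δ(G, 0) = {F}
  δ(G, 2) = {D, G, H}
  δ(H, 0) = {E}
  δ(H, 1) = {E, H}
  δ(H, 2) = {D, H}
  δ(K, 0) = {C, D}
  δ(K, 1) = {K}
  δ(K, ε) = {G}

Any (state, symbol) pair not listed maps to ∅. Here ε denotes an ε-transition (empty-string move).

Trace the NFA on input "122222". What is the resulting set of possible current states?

Start: ε-closure({C}) = {C, G, K}.
Read '1': C→{D, H}, G→∅, K→{K}; union {D, H, K}; ε-closure = {D, G, H, K}.
Read '2': D→{F, H}, G→{D, G, H}, H→{D, H}, K→∅; now {D, F, G, H}.
Read '2': D→{F, H}, F→{E}, G→{D, G, H}, H→{D, H}; now {D, E, F, G, H}.
Read '2': D→{F, H}, E→{G, K}, F→{E}, G→{D, G, H}, H→{D, H}; now {D, E, F, G, H, K}.
Read '2': D→{F, H}, E→{G, K}, F→{E}, G→{D, G, H}, H→{D, H}, K→∅; now {D, E, F, G, H, K}.
Read '2': D→{F, H}, E→{G, K}, F→{E}, G→{D, G, H}, H→{D, H}, K→∅; now {D, E, F, G, H, K}.

{D, E, F, G, H, K}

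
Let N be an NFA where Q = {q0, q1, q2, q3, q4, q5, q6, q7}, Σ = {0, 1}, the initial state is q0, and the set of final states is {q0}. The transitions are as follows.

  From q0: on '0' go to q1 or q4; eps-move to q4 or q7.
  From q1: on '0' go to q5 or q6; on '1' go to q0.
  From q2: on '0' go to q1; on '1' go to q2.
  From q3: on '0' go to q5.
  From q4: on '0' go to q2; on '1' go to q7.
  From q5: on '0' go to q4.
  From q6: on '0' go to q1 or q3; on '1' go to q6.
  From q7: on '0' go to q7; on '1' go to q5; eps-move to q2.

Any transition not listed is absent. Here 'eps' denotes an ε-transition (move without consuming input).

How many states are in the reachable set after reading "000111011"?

3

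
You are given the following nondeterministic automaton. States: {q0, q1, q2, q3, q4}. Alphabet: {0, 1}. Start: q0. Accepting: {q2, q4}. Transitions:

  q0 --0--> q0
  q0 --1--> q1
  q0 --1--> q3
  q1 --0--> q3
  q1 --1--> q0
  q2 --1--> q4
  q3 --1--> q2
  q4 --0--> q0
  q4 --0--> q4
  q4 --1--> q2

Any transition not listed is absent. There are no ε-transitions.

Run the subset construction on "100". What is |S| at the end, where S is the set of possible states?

0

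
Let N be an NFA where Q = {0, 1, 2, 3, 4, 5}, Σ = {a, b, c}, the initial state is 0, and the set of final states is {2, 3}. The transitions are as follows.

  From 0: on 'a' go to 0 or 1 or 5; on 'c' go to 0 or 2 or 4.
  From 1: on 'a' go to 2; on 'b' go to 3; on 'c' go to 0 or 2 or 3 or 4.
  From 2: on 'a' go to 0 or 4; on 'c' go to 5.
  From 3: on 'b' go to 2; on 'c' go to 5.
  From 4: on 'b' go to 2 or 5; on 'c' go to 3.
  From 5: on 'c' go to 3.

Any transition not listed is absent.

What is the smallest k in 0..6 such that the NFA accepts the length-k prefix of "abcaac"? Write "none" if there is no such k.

2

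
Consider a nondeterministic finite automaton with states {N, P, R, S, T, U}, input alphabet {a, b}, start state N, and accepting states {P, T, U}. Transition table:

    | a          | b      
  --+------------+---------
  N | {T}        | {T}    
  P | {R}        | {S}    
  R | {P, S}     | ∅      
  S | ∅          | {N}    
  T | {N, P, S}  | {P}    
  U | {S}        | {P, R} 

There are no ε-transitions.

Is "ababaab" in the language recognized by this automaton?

Start in {N}.
Read 'a': N→{T}; now {T}.
Read 'b': T→{P}; now {P}.
Read 'a': P→{R}; now {R}.
Read 'b': R→∅; now ∅.
The set is empty and remains empty for the remaining 3 symbols.
The final set ∅ contains no accepting state.

No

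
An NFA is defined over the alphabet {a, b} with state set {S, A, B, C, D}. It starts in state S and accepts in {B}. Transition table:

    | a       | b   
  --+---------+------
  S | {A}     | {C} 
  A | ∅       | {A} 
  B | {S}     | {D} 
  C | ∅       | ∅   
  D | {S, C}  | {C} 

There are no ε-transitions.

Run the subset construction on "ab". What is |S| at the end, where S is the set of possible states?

Start in {S}.
Read 'a': {S} → {A}.
Read 'b': {A} → {A}.
That set has 1 state.

1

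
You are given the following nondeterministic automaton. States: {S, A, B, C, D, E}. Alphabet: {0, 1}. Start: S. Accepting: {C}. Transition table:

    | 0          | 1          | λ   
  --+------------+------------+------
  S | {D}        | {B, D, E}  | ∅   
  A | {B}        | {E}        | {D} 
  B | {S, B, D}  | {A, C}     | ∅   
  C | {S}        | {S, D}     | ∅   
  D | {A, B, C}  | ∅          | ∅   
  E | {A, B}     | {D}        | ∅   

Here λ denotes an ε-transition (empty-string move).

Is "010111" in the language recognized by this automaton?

No

Start in {S}.
Read '0': S→{D}; now {D}.
Read '1': D→∅; now ∅.
The set is empty and remains empty for the remaining 4 symbols.
The final set ∅ contains no accepting state.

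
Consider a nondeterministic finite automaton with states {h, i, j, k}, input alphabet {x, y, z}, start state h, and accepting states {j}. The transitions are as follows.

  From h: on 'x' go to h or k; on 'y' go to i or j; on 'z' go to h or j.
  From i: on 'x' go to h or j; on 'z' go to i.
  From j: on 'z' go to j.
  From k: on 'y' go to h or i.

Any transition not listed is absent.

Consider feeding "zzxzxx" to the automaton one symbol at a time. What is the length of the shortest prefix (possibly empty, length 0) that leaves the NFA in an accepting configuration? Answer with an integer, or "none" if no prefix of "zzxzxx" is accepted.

1

Start in {h}.
Read 'z': h→{h, j}; now {h, j}.
None of the earlier sets intersect F, but {h, j} does.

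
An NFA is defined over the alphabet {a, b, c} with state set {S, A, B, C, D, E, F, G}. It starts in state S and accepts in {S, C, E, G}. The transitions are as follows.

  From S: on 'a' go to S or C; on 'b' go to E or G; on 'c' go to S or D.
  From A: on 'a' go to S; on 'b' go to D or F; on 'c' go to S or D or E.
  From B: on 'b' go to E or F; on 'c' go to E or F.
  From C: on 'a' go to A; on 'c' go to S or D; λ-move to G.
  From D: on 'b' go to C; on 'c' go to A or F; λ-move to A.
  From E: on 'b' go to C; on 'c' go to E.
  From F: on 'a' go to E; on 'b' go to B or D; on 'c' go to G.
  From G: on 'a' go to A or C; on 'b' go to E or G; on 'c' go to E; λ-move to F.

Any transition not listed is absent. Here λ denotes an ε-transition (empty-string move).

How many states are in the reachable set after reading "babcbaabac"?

Start in {S}.
Read 'b': {S} → {E, F, G}.
Read 'a': {E, F, G} → {A, C, E, F, G}.
Read 'b': {A, C, E, F, G} → {A, B, C, D, E, F, G}.
Read 'c': {A, B, C, D, E, F, G} → {S, A, D, E, F, G}.
Read 'b': {S, A, D, E, F, G} → {A, B, C, D, E, F, G}.
Read 'a': {A, B, C, D, E, F, G} → {S, A, C, E, F, G}.
Read 'a': {S, A, C, E, F, G} → {S, A, C, E, F, G}.
Read 'b': {S, A, C, E, F, G} → {A, B, C, D, E, F, G}.
Read 'a': {A, B, C, D, E, F, G} → {S, A, C, E, F, G}.
Read 'c': {S, A, C, E, F, G} → {S, A, D, E, F, G}.
That set has 6 states.

6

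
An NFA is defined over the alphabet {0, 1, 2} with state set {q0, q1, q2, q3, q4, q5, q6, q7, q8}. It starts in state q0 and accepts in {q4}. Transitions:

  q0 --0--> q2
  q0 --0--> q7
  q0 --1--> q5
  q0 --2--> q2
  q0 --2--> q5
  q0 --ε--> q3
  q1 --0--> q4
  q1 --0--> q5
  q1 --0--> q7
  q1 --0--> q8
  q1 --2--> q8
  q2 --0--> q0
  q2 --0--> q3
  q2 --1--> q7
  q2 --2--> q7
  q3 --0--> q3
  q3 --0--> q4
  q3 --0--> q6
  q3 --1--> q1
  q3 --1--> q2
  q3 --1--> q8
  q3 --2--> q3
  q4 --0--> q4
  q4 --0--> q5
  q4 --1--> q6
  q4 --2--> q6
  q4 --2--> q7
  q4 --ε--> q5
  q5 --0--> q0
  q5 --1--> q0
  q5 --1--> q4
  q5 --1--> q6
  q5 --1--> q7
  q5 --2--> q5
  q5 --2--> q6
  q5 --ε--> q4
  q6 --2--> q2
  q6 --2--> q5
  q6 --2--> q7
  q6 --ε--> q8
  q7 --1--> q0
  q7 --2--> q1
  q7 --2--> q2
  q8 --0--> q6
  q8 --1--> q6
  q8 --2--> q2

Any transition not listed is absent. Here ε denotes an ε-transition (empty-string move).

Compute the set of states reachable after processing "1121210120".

Start: ε-closure({q0}) = {q0, q3}.
Read '1': q0→{q5}, q3→{q1, q2, q8}; union {q1, q2, q5, q8}; ε-closure = {q1, q2, q4, q5, q8}.
Read '1': q1→∅, q2→{q7}, q4→{q6}, q5→{q0, q4, q6, q7}, q8→{q6}; union {q0, q4, q6, q7}; ε-closure = {q0, q3, q4, q5, q6, q7, q8}.
Read '2': q0→{q2, q5}, q3→{q3}, q4→{q6, q7}, q5→{q5, q6}, q6→{q2, q5, q7}, q7→{q1, q2}, q8→{q2}; union {q1, q2, q3, q5, q6, q7}; ε-closure = {q1, q2, q3, q4, q5, q6, q7, q8}.
Read '1': q1→∅, q2→{q7}, q3→{q1, q2, q8}, q4→{q6}, q5→{q0, q4, q6, q7}, q6→∅, q7→{q0}, q8→{q6}; union {q0, q1, q2, q4, q6, q7, q8}; ε-closure = {q0, q1, q2, q3, q4, q5, q6, q7, q8}.
Read '2': q0→{q2, q5}, q1→{q8}, q2→{q7}, q3→{q3}, q4→{q6, q7}, q5→{q5, q6}, q6→{q2, q5, q7}, q7→{q1, q2}, q8→{q2}; union {q1, q2, q3, q5, q6, q7, q8}; ε-closure = {q1, q2, q3, q4, q5, q6, q7, q8}.
Read '1': q1→∅, q2→{q7}, q3→{q1, q2, q8}, q4→{q6}, q5→{q0, q4, q6, q7}, q6→∅, q7→{q0}, q8→{q6}; union {q0, q1, q2, q4, q6, q7, q8}; ε-closure = {q0, q1, q2, q3, q4, q5, q6, q7, q8}.
Read '0': q0→{q2, q7}, q1→{q4, q5, q7, q8}, q2→{q0, q3}, q3→{q3, q4, q6}, q4→{q4, q5}, q5→{q0}, q6→∅, q7→∅, q8→{q6}; now {q0, q2, q3, q4, q5, q6, q7, q8}.
Read '1': q0→{q5}, q2→{q7}, q3→{q1, q2, q8}, q4→{q6}, q5→{q0, q4, q6, q7}, q6→∅, q7→{q0}, q8→{q6}; union {q0, q1, q2, q4, q5, q6, q7, q8}; ε-closure = {q0, q1, q2, q3, q4, q5, q6, q7, q8}.
Read '2': q0→{q2, q5}, q1→{q8}, q2→{q7}, q3→{q3}, q4→{q6, q7}, q5→{q5, q6}, q6→{q2, q5, q7}, q7→{q1, q2}, q8→{q2}; union {q1, q2, q3, q5, q6, q7, q8}; ε-closure = {q1, q2, q3, q4, q5, q6, q7, q8}.
Read '0': q1→{q4, q5, q7, q8}, q2→{q0, q3}, q3→{q3, q4, q6}, q4→{q4, q5}, q5→{q0}, q6→∅, q7→∅, q8→{q6}; now {q0, q3, q4, q5, q6, q7, q8}.

{q0, q3, q4, q5, q6, q7, q8}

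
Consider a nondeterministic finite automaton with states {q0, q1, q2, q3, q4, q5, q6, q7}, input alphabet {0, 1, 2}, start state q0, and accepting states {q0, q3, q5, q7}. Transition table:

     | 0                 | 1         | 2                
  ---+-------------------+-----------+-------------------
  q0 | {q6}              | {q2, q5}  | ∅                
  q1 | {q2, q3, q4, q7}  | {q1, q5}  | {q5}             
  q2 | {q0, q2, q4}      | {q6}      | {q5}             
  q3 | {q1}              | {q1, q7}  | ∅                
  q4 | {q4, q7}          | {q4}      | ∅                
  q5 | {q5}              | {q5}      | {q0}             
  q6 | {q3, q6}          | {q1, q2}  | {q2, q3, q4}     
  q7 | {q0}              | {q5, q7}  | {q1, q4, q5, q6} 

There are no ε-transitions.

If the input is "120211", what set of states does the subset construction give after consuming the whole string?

{q1, q2, q4, q5, q6, q7}

Start in {q0}.
Read '1': {q0} → {q2, q5}.
Read '2': {q2, q5} → {q0, q5}.
Read '0': {q0, q5} → {q5, q6}.
Read '2': {q5, q6} → {q0, q2, q3, q4}.
Read '1': {q0, q2, q3, q4} → {q1, q2, q4, q5, q6, q7}.
Read '1': {q1, q2, q4, q5, q6, q7} → {q1, q2, q4, q5, q6, q7}.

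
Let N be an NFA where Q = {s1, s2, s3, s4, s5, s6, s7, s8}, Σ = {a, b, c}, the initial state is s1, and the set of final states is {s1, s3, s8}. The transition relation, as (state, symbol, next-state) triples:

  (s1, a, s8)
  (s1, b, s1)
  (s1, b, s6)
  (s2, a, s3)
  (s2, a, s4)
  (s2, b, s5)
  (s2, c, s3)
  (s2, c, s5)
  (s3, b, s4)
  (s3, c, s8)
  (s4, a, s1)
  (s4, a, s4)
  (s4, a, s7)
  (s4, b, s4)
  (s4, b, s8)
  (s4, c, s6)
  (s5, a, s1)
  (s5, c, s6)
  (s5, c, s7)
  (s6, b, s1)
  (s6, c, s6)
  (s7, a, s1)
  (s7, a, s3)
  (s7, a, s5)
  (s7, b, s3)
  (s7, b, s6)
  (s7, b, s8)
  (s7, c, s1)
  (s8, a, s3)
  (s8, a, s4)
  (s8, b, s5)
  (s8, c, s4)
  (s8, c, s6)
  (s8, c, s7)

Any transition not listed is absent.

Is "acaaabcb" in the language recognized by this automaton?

Yes

Start in {s1}.
Read 'a': s1→{s8}; now {s8}.
Read 'c': s8→{s4, s6, s7}; now {s4, s6, s7}.
Read 'a': s4→{s1, s4, s7}, s6→∅, s7→{s1, s3, s5}; now {s1, s3, s4, s5, s7}.
Read 'a': s1→{s8}, s3→∅, s4→{s1, s4, s7}, s5→{s1}, s7→{s1, s3, s5}; now {s1, s3, s4, s5, s7, s8}.
Read 'a': s1→{s8}, s3→∅, s4→{s1, s4, s7}, s5→{s1}, s7→{s1, s3, s5}, s8→{s3, s4}; now {s1, s3, s4, s5, s7, s8}.
Read 'b': s1→{s1, s6}, s3→{s4}, s4→{s4, s8}, s5→∅, s7→{s3, s6, s8}, s8→{s5}; now {s1, s3, s4, s5, s6, s8}.
Read 'c': s1→∅, s3→{s8}, s4→{s6}, s5→{s6, s7}, s6→{s6}, s8→{s4, s6, s7}; now {s4, s6, s7, s8}.
Read 'b': s4→{s4, s8}, s6→{s1}, s7→{s3, s6, s8}, s8→{s5}; now {s1, s3, s4, s5, s6, s8}.
The final set {s1, s3, s4, s5, s6, s8} contains the accepting states s1, s3, s8.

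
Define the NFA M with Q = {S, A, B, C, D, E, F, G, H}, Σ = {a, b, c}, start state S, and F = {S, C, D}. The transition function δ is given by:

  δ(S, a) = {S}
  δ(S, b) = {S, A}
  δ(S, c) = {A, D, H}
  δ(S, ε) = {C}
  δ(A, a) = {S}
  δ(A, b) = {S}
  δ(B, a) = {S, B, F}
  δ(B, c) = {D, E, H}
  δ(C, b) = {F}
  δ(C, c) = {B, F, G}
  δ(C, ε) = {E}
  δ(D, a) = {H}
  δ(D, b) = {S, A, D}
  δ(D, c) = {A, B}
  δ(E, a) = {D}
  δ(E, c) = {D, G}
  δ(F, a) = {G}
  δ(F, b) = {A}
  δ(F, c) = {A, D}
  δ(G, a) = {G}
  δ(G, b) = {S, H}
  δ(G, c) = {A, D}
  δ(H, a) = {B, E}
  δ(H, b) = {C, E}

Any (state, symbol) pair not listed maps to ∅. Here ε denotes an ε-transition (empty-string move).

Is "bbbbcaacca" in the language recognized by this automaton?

Yes

Start: ε-closure({S}) = {S, C, E}.
Read 'b': {S, C, E} → {S, A, C, E, F}.
Read 'b': {S, A, C, E, F} → {S, A, C, E, F}.
Read 'b': {S, A, C, E, F} → {S, A, C, E, F}.
Read 'b': {S, A, C, E, F} → {S, A, C, E, F}.
Read 'c': {S, A, C, E, F} → {A, B, D, F, G, H}.
Read 'a': {A, B, D, F, G, H} → {S, B, C, E, F, G, H}.
Read 'a': {S, B, C, E, F, G, H} → {S, B, C, D, E, F, G}.
Read 'c': {S, B, C, D, E, F, G} → {A, B, D, E, F, G, H}.
Read 'c': {A, B, D, E, F, G, H} → {A, B, D, E, G, H}.
Read 'a': {A, B, D, E, G, H} → {S, B, C, D, E, F, G, H}.
The final set {S, B, C, D, E, F, G, H} contains the accepting states S, C, D.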